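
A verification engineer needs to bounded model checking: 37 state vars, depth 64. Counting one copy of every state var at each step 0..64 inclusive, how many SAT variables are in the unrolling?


BMC unrolls to depth k, creating one copy of each state var for steps 0..k.
Step count = 64 + 1 = 65 (steps 0 through 64)
Vars per step = 37
Total = 37 * 65 = 2405

2405


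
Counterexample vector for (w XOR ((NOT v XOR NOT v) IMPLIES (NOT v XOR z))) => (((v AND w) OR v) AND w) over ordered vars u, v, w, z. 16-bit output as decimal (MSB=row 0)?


F1 = (w XOR ((NOT v XOR NOT v) IMPLIES (NOT v XOR z)))
F2 = (((v AND w) OR v) AND w)
Counterexample to F1=>F2 is where F1=1 and F2=0.
Evaluate each row (bits = u,v,w,z, MSB first):
  row 0 [0000]: F1=1 F2=0 -> F1&~F2 -> 1
  row 1 [0001]: F1=1 F2=0 -> F1&~F2 -> 1
  row 2 [0010]: F1=0 F2=0 -> F1&~F2 -> 0
  row 3 [0011]: F1=0 F2=0 -> F1&~F2 -> 0
  row 4 [0100]: F1=1 F2=0 -> F1&~F2 -> 1
  row 5 [0101]: F1=1 F2=0 -> F1&~F2 -> 1
  row 6 [0110]: F1=0 F2=1 -> F1&~F2 -> 0
  row 7 [0111]: F1=0 F2=1 -> F1&~F2 -> 0
  row 8 [1000]: F1=1 F2=0 -> F1&~F2 -> 1
  row 9 [1001]: F1=1 F2=0 -> F1&~F2 -> 1
  row 10 [1010]: F1=0 F2=0 -> F1&~F2 -> 0
  row 11 [1011]: F1=0 F2=0 -> F1&~F2 -> 0
  row 12 [1100]: F1=1 F2=0 -> F1&~F2 -> 1
  row 13 [1101]: F1=1 F2=0 -> F1&~F2 -> 1
  row 14 [1110]: F1=0 F2=1 -> F1&~F2 -> 0
  row 15 [1111]: F1=0 F2=1 -> F1&~F2 -> 0
Full result column, 4 rows per line (u,v fixed per line; w,z runs 00..11 left to right):
  rows 0-3 [u,v=00]: 1100  = hex C
  rows 4-7 [u,v=01]: 1100  = hex C
  rows 8-11 [u,v=10]: 1100  = hex C
  rows 12-15 [u,v=11]: 1100  = hex C
Counterexample vector (row 0 .. row 15) = 1100110011001100
Output column grouped in 4s = 1100 1100 1100 1100 = 0xCCCC
Convert to decimal digit by digit (value = value*16 + digit):
  C -> 12
  12*16 + 12 (C) = 204
  204*16 + 12 (C) = 3276
  3276*16 + 12 (C) = 52428
Decimal = 52428

52428


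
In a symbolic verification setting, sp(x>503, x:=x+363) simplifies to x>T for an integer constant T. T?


Formula: sp(P, x:=E) = exists old_x. (x = E[old_x/x]) AND P[old_x/x] (old_x is the value of x before the assignment; eliminate old_x by solving x = E[old_x/x] for old_x)
Step 1: Precondition P: x>503, i.e. old_x > 503
Step 2: Assignment gives x = old_x + 363, so old_x = x - 363
Step 3: Substitute into P: x - 363 > 503
Step 4: Simplify: x > 503+363 = 866

866


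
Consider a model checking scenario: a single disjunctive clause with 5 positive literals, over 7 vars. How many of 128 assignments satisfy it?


Step 1: Total=2^7=128
Step 2: Unsat when all 5 false: 2^2=4
Step 3: Sat=128-4=124

124


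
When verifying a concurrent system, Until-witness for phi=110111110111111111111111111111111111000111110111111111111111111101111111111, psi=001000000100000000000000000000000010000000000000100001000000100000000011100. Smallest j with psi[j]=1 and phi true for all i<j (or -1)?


(phi U psi) at 0: need smallest j with psi[j]=1 and phi[i]=1 for all i in [0,j).
Scan from step 0:
  step 0: phi=1, psi=0 -> continue
  step 1: phi=1, psi=0 -> continue
  step 2: psi=1 and phi held for [0,2) -> witness found
Witness step = 2

2


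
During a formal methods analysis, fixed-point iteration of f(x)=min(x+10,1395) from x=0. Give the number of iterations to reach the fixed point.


Step 1: x=0, cap=1395, increment=10
Step 2: x grows by 10 each step until capped at 1395; fixed point is x=1395
Step 3: iterations = ceil(1395/10) = 140

140


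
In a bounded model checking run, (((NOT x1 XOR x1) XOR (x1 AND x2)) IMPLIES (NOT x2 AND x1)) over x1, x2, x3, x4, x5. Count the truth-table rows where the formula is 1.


Formula: (((NOT x1 XOR x1) XOR (x1 AND x2)) IMPLIES (NOT x2 AND x1)) over 5 vars (32 rows)
Evaluate each row (x1, x2, x3, x4, x5 as bits, MSB first):
  row 0 [00000]: (((NOT 0 XOR 0) XOR (0 AND 0)) IMPLIES (NOT 0 AND 0)) -> 0
  row 1 [00001]: (((NOT 0 XOR 0) XOR (0 AND 0)) IMPLIES (NOT 0 AND 0)) -> 0
  row 2 [00010]: (((NOT 0 XOR 0) XOR (0 AND 0)) IMPLIES (NOT 0 AND 0)) -> 0
  row 3 [00011]: (((NOT 0 XOR 0) XOR (0 AND 0)) IMPLIES (NOT 0 AND 0)) -> 0
  row 4 [00100]: (((NOT 0 XOR 0) XOR (0 AND 0)) IMPLIES (NOT 0 AND 0)) -> 0
  row 5 [00101]: (((NOT 0 XOR 0) XOR (0 AND 0)) IMPLIES (NOT 0 AND 0)) -> 0
  row 6 [00110]: (((NOT 0 XOR 0) XOR (0 AND 0)) IMPLIES (NOT 0 AND 0)) -> 0
  row 7 [00111]: (((NOT 0 XOR 0) XOR (0 AND 0)) IMPLIES (NOT 0 AND 0)) -> 0
  row 8 [01000]: (((NOT 0 XOR 0) XOR (0 AND 1)) IMPLIES (NOT 1 AND 0)) -> 0
  row 9 [01001]: (((NOT 0 XOR 0) XOR (0 AND 1)) IMPLIES (NOT 1 AND 0)) -> 0
  row 10 [01010]: (((NOT 0 XOR 0) XOR (0 AND 1)) IMPLIES (NOT 1 AND 0)) -> 0
  row 11 [01011]: (((NOT 0 XOR 0) XOR (0 AND 1)) IMPLIES (NOT 1 AND 0)) -> 0
  row 12 [01100]: (((NOT 0 XOR 0) XOR (0 AND 1)) IMPLIES (NOT 1 AND 0)) -> 0
  row 13 [01101]: (((NOT 0 XOR 0) XOR (0 AND 1)) IMPLIES (NOT 1 AND 0)) -> 0
  row 14 [01110]: (((NOT 0 XOR 0) XOR (0 AND 1)) IMPLIES (NOT 1 AND 0)) -> 0
  row 15 [01111]: (((NOT 0 XOR 0) XOR (0 AND 1)) IMPLIES (NOT 1 AND 0)) -> 0
  row 16 [10000]: (((NOT 1 XOR 1) XOR (1 AND 0)) IMPLIES (NOT 0 AND 1)) -> 1
  row 17 [10001]: (((NOT 1 XOR 1) XOR (1 AND 0)) IMPLIES (NOT 0 AND 1)) -> 1
  row 18 [10010]: (((NOT 1 XOR 1) XOR (1 AND 0)) IMPLIES (NOT 0 AND 1)) -> 1
  row 19 [10011]: (((NOT 1 XOR 1) XOR (1 AND 0)) IMPLIES (NOT 0 AND 1)) -> 1
  row 20 [10100]: (((NOT 1 XOR 1) XOR (1 AND 0)) IMPLIES (NOT 0 AND 1)) -> 1
  row 21 [10101]: (((NOT 1 XOR 1) XOR (1 AND 0)) IMPLIES (NOT 0 AND 1)) -> 1
  row 22 [10110]: (((NOT 1 XOR 1) XOR (1 AND 0)) IMPLIES (NOT 0 AND 1)) -> 1
  row 23 [10111]: (((NOT 1 XOR 1) XOR (1 AND 0)) IMPLIES (NOT 0 AND 1)) -> 1
  row 24 [11000]: (((NOT 1 XOR 1) XOR (1 AND 1)) IMPLIES (NOT 1 AND 1)) -> 1
  row 25 [11001]: (((NOT 1 XOR 1) XOR (1 AND 1)) IMPLIES (NOT 1 AND 1)) -> 1
  row 26 [11010]: (((NOT 1 XOR 1) XOR (1 AND 1)) IMPLIES (NOT 1 AND 1)) -> 1
  row 27 [11011]: (((NOT 1 XOR 1) XOR (1 AND 1)) IMPLIES (NOT 1 AND 1)) -> 1
  row 28 [11100]: (((NOT 1 XOR 1) XOR (1 AND 1)) IMPLIES (NOT 1 AND 1)) -> 1
  row 29 [11101]: (((NOT 1 XOR 1) XOR (1 AND 1)) IMPLIES (NOT 1 AND 1)) -> 1
  row 30 [11110]: (((NOT 1 XOR 1) XOR (1 AND 1)) IMPLIES (NOT 1 AND 1)) -> 1
  row 31 [11111]: (((NOT 1 XOR 1) XOR (1 AND 1)) IMPLIES (NOT 1 AND 1)) -> 1
Full result column, 8 rows per line (x1,x2 fixed per line; x3,x4,x5 runs 000..111 left to right):
  rows 0-7 [x1,x2=00]: 00000000  (ones: 0)
  rows 8-15 [x1,x2=01]: 00000000  (ones: 0)
  rows 16-23 [x1,x2=10]: 11111111  (ones: 8)
  rows 24-31 [x1,x2=11]: 11111111  (ones: 8)
Count of 1-rows = 0+0+8+8 = 16

16


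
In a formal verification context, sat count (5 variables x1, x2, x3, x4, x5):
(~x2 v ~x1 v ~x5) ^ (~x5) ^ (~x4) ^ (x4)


CNF with 4 clauses over 5 vars (32 assignments).
An assignment satisfies CNF iff every clause has >=1 true literal.
Check each row (bits = x1,x2,x3,x4,x5; clause T/F shown):
  row 0 [00000]: clauses=TTTF -> 0
  row 1 [00001]: clauses=TFTF -> 0
  row 2 [00010]: clauses=TTFT -> 0
  row 3 [00011]: clauses=TFFT -> 0
  row 4 [00100]: clauses=TTTF -> 0
  row 5 [00101]: clauses=TFTF -> 0
  row 6 [00110]: clauses=TTFT -> 0
  row 7 [00111]: clauses=TFFT -> 0
  row 8 [01000]: clauses=TTTF -> 0
  row 9 [01001]: clauses=TFTF -> 0
  row 10 [01010]: clauses=TTFT -> 0
  row 11 [01011]: clauses=TFFT -> 0
  row 12 [01100]: clauses=TTTF -> 0
  row 13 [01101]: clauses=TFTF -> 0
  row 14 [01110]: clauses=TTFT -> 0
  row 15 [01111]: clauses=TFFT -> 0
  row 16 [10000]: clauses=TTTF -> 0
  row 17 [10001]: clauses=TFTF -> 0
  row 18 [10010]: clauses=TTFT -> 0
  row 19 [10011]: clauses=TFFT -> 0
  row 20 [10100]: clauses=TTTF -> 0
  row 21 [10101]: clauses=TFTF -> 0
  row 22 [10110]: clauses=TTFT -> 0
  row 23 [10111]: clauses=TFFT -> 0
  row 24 [11000]: clauses=TTTF -> 0
  row 25 [11001]: clauses=FFTF -> 0
  row 26 [11010]: clauses=TTFT -> 0
  row 27 [11011]: clauses=FFFT -> 0
  row 28 [11100]: clauses=TTTF -> 0
  row 29 [11101]: clauses=FFTF -> 0
  row 30 [11110]: clauses=TTFT -> 0
  row 31 [11111]: clauses=FFFT -> 0
Full result column, 8 rows per line (x1,x2 fixed per line; x3,x4,x5 runs 000..111 left to right):
  rows 0-7 [x1,x2=00]: 00000000  (ones: 0)
  rows 8-15 [x1,x2=01]: 00000000  (ones: 0)
  rows 16-23 [x1,x2=10]: 00000000  (ones: 0)
  rows 24-31 [x1,x2=11]: 00000000  (ones: 0)
Satisfying assignments = 0+0+0+0 = 0

0


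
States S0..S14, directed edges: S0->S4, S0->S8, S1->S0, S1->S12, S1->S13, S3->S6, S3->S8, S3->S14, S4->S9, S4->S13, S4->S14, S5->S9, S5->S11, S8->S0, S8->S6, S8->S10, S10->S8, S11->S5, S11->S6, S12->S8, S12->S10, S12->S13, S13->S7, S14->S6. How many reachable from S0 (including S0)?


BFS from S0:
  layer 0: {S0}
  layer 1: {S4, S8}
  layer 2: {S6, S9, S10, S13, S14}
  layer 3: {S7}
Reachable set: {S0, S4, S6, S7, S8, S9, S10, S13, S14}
Count = 9

9


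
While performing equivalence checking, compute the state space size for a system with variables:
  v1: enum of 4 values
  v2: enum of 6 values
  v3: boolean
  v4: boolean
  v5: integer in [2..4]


State space = product of domain sizes of all variables.
Domain sizes:
  v1 (enum of 4 values): 4
  v2 (enum of 6 values): 6
  v3 (boolean): 2
  v4 (boolean): 2
  v5 (integer in [2..4]): 3
Product = 4 * 6 * 2 * 2 * 3 = 288

288


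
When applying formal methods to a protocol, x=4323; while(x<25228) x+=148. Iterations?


Step 1: x goes from 4323 toward 25228 by 148; the body runs while x<25228, so iterations = ceil((bound-start)/step)
Step 2: Distance=20905
Step 3: ceil(20905/148)=142

142


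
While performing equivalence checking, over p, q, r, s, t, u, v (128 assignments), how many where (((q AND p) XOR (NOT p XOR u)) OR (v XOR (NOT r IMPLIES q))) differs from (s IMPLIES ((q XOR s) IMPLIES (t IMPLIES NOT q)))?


F1 = (((q AND p) XOR (NOT p XOR u)) OR (v XOR (NOT r IMPLIES q)))
F2 = (s IMPLIES ((q XOR s) IMPLIES (t IMPLIES NOT q)))
Evaluate both on each of 128 rows (bits = p,q,r,s,t,u,v):
  row 0 [0000000]: F1=1 F2=1 -> 0
  row 1 [0000001]: F1=1 F2=1 -> 0
  row 2 [0000010]: F1=0 F2=1 (differ) -> 1
  row 3 [0000011]: F1=1 F2=1 -> 0
  row 4 [0000100]: F1=1 F2=1 -> 0
  (every remaining row is evaluated the same way; all 128 results are listed next)
Full result column, 8 rows per line (p,q,r,s fixed per line; t,u,v runs 000..111 left to right):
  rows 0-7 [p,q,r,s=0000]: 00100010  (ones: 2)
  rows 8-15 [p,q,r,s=0001]: 00100010  (ones: 2)
  rows 16-23 [p,q,r,s=0010]: 00010001  (ones: 2)
  rows 24-31 [p,q,r,s=0011]: 00010001  (ones: 2)
  rows 32-39 [p,q,r,s=0100]: 00010001  (ones: 2)
  rows 40-47 [p,q,r,s=0101]: 00010001  (ones: 2)
  rows 48-55 [p,q,r,s=0110]: 00010001  (ones: 2)
  rows 56-63 [p,q,r,s=0111]: 00010001  (ones: 2)
  rows 64-71 [p,q,r,s=1000]: 10001000  (ones: 2)
  rows 72-79 [p,q,r,s=1001]: 10001000  (ones: 2)
  rows 80-87 [p,q,r,s=1010]: 01000100  (ones: 2)
  rows 88-95 [p,q,r,s=1011]: 01000100  (ones: 2)
  rows 96-103 [p,q,r,s=1100]: 00010001  (ones: 2)
  rows 104-111 [p,q,r,s=1101]: 00010001  (ones: 2)
  rows 112-119 [p,q,r,s=1110]: 00010001  (ones: 2)
  rows 120-127 [p,q,r,s=1111]: 00010001  (ones: 2)
Disagreements = 2+2+2+2+2+2+2+2+2+2+2+2+2+2+2+2 = 32

32


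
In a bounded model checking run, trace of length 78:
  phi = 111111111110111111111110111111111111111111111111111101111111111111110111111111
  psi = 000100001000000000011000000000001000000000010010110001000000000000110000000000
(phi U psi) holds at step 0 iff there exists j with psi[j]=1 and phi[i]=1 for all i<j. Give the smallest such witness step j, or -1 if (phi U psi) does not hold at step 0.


(phi U psi) at 0: need smallest j with psi[j]=1 and phi[i]=1 for all i in [0,j).
Scan from step 0:
  step 0: phi=1, psi=0 -> continue
  step 1: phi=1, psi=0 -> continue
  step 2: phi=1, psi=0 -> continue
  step 3: psi=1 and phi held for [0,3) -> witness found
Witness step = 3

3


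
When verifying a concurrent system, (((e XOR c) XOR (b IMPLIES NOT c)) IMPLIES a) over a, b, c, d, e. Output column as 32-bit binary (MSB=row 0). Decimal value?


Formula: (((e XOR c) XOR (b IMPLIES NOT c)) IMPLIES a) over a, b, c, d, e (32 rows)
Evaluate each row (bits = a,b,c,d,e, MSB first):
  row 0 [00000]: (((0 XOR 0) XOR (0 IMPLIES NOT 0)) IMPLIES 0) -> 0
  row 1 [00001]: (((1 XOR 0) XOR (0 IMPLIES NOT 0)) IMPLIES 0) -> 1
  row 2 [00010]: (((0 XOR 0) XOR (0 IMPLIES NOT 0)) IMPLIES 0) -> 0
  row 3 [00011]: (((1 XOR 0) XOR (0 IMPLIES NOT 0)) IMPLIES 0) -> 1
  row 4 [00100]: (((0 XOR 1) XOR (0 IMPLIES NOT 1)) IMPLIES 0) -> 1
  row 5 [00101]: (((1 XOR 1) XOR (0 IMPLIES NOT 1)) IMPLIES 0) -> 0
  row 6 [00110]: (((0 XOR 1) XOR (0 IMPLIES NOT 1)) IMPLIES 0) -> 1
  row 7 [00111]: (((1 XOR 1) XOR (0 IMPLIES NOT 1)) IMPLIES 0) -> 0
  row 8 [01000]: (((0 XOR 0) XOR (1 IMPLIES NOT 0)) IMPLIES 0) -> 0
  row 9 [01001]: (((1 XOR 0) XOR (1 IMPLIES NOT 0)) IMPLIES 0) -> 1
  row 10 [01010]: (((0 XOR 0) XOR (1 IMPLIES NOT 0)) IMPLIES 0) -> 0
  row 11 [01011]: (((1 XOR 0) XOR (1 IMPLIES NOT 0)) IMPLIES 0) -> 1
  row 12 [01100]: (((0 XOR 1) XOR (1 IMPLIES NOT 1)) IMPLIES 0) -> 0
  row 13 [01101]: (((1 XOR 1) XOR (1 IMPLIES NOT 1)) IMPLIES 0) -> 1
  row 14 [01110]: (((0 XOR 1) XOR (1 IMPLIES NOT 1)) IMPLIES 0) -> 0
  row 15 [01111]: (((1 XOR 1) XOR (1 IMPLIES NOT 1)) IMPLIES 0) -> 1
  row 16 [10000]: (((0 XOR 0) XOR (0 IMPLIES NOT 0)) IMPLIES 1) -> 1
  row 17 [10001]: (((1 XOR 0) XOR (0 IMPLIES NOT 0)) IMPLIES 1) -> 1
  row 18 [10010]: (((0 XOR 0) XOR (0 IMPLIES NOT 0)) IMPLIES 1) -> 1
  row 19 [10011]: (((1 XOR 0) XOR (0 IMPLIES NOT 0)) IMPLIES 1) -> 1
  row 20 [10100]: (((0 XOR 1) XOR (0 IMPLIES NOT 1)) IMPLIES 1) -> 1
  row 21 [10101]: (((1 XOR 1) XOR (0 IMPLIES NOT 1)) IMPLIES 1) -> 1
  row 22 [10110]: (((0 XOR 1) XOR (0 IMPLIES NOT 1)) IMPLIES 1) -> 1
  row 23 [10111]: (((1 XOR 1) XOR (0 IMPLIES NOT 1)) IMPLIES 1) -> 1
  row 24 [11000]: (((0 XOR 0) XOR (1 IMPLIES NOT 0)) IMPLIES 1) -> 1
  row 25 [11001]: (((1 XOR 0) XOR (1 IMPLIES NOT 0)) IMPLIES 1) -> 1
  row 26 [11010]: (((0 XOR 0) XOR (1 IMPLIES NOT 0)) IMPLIES 1) -> 1
  row 27 [11011]: (((1 XOR 0) XOR (1 IMPLIES NOT 0)) IMPLIES 1) -> 1
  row 28 [11100]: (((0 XOR 1) XOR (1 IMPLIES NOT 1)) IMPLIES 1) -> 1
  row 29 [11101]: (((1 XOR 1) XOR (1 IMPLIES NOT 1)) IMPLIES 1) -> 1
  row 30 [11110]: (((0 XOR 1) XOR (1 IMPLIES NOT 1)) IMPLIES 1) -> 1
  row 31 [11111]: (((1 XOR 1) XOR (1 IMPLIES NOT 1)) IMPLIES 1) -> 1
Full result column, 4 rows per line (a,b,c fixed per line; d,e runs 00..11 left to right):
  rows 0-3 [a,b,c=000]: 0101  = hex 5
  rows 4-7 [a,b,c=001]: 1010  = hex A
  rows 8-11 [a,b,c=010]: 0101  = hex 5
  rows 12-15 [a,b,c=011]: 0101  = hex 5
  rows 16-19 [a,b,c=100]: 1111  = hex F
  rows 20-23 [a,b,c=101]: 1111  = hex F
  rows 24-27 [a,b,c=110]: 1111  = hex F
  rows 28-31 [a,b,c=111]: 1111  = hex F
Output column (row 0 .. row 31) = 01011010010101011111111111111111
Output column grouped in 4s = 0101 1010 0101 0101 1111 1111 1111 1111 = 0x5A55FFFF
Convert to decimal digit by digit (value = value*16 + digit):
  5 -> 5
  5*16 + 10 (A) = 90
  90*16 + 5 = 1445
  1445*16 + 5 = 23125
  23125*16 + 15 (F) = 370015
  370015*16 + 15 (F) = 5920255
  5920255*16 + 15 (F) = 94724095
  94724095*16 + 15 (F) = 1515585535
Decimal = 1515585535

1515585535


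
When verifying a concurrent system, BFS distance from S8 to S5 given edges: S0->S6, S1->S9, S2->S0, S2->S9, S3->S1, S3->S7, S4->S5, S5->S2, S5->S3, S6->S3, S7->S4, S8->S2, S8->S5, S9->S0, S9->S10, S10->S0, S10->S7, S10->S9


BFS layer-by-layer from S8:
  dist 0: {S8}
  dist 1: {S2, S5}
  -> S5 reached at distance 1
Shortest path length = 1

1


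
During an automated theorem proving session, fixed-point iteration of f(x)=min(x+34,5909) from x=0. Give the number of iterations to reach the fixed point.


Step 1: x=0, cap=5909, increment=34
Step 2: x grows by 34 each step until capped at 5909; fixed point is x=5909
Step 3: iterations = ceil(5909/34) = 174

174


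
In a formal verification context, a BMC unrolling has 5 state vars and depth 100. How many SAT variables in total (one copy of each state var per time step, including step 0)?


BMC unrolls to depth k, creating one copy of each state var for steps 0..k.
Step count = 100 + 1 = 101 (steps 0 through 100)
Vars per step = 5
Total = 5 * 101 = 505

505


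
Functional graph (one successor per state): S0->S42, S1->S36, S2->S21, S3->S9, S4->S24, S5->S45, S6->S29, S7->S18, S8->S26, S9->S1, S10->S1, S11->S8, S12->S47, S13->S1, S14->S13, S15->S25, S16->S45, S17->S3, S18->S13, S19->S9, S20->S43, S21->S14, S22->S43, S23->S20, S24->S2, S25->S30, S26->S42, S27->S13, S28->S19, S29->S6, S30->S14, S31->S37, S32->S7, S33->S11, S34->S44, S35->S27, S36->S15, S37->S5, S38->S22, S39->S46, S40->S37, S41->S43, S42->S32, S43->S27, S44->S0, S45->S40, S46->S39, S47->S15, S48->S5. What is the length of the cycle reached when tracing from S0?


Trace from S0 until a state repeats:
  S0 -> S42 -> S32 -> S7 -> S18 -> S13 -> S1 -> S36 -> S15 -> S25 -> S30 -> S14 -> S13
S13 first seen at step 5, revisited at step 12.
Cycle length = 12 - 5 = 7

7


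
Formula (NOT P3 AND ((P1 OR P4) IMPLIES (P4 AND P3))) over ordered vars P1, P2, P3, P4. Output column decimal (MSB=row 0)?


Formula: (NOT P3 AND ((P1 OR P4) IMPLIES (P4 AND P3))) over P1, P2, P3, P4 (16 rows)
Evaluate each row (bits = P1,P2,P3,P4, MSB first):
  row 0 [0000]: (NOT 0 AND ((0 OR 0) IMPLIES (0 AND 0))) -> 1
  row 1 [0001]: (NOT 0 AND ((0 OR 1) IMPLIES (1 AND 0))) -> 0
  row 2 [0010]: (NOT 1 AND ((0 OR 0) IMPLIES (0 AND 1))) -> 0
  row 3 [0011]: (NOT 1 AND ((0 OR 1) IMPLIES (1 AND 1))) -> 0
  row 4 [0100]: (NOT 0 AND ((0 OR 0) IMPLIES (0 AND 0))) -> 1
  row 5 [0101]: (NOT 0 AND ((0 OR 1) IMPLIES (1 AND 0))) -> 0
  row 6 [0110]: (NOT 1 AND ((0 OR 0) IMPLIES (0 AND 1))) -> 0
  row 7 [0111]: (NOT 1 AND ((0 OR 1) IMPLIES (1 AND 1))) -> 0
  row 8 [1000]: (NOT 0 AND ((1 OR 0) IMPLIES (0 AND 0))) -> 0
  row 9 [1001]: (NOT 0 AND ((1 OR 1) IMPLIES (1 AND 0))) -> 0
  row 10 [1010]: (NOT 1 AND ((1 OR 0) IMPLIES (0 AND 1))) -> 0
  row 11 [1011]: (NOT 1 AND ((1 OR 1) IMPLIES (1 AND 1))) -> 0
  row 12 [1100]: (NOT 0 AND ((1 OR 0) IMPLIES (0 AND 0))) -> 0
  row 13 [1101]: (NOT 0 AND ((1 OR 1) IMPLIES (1 AND 0))) -> 0
  row 14 [1110]: (NOT 1 AND ((1 OR 0) IMPLIES (0 AND 1))) -> 0
  row 15 [1111]: (NOT 1 AND ((1 OR 1) IMPLIES (1 AND 1))) -> 0
Full result column, 4 rows per line (P1,P2 fixed per line; P3,P4 runs 00..11 left to right):
  rows 0-3 [P1,P2=00]: 1000  = hex 8
  rows 4-7 [P1,P2=01]: 1000  = hex 8
  rows 8-11 [P1,P2=10]: 0000  = hex 0
  rows 12-15 [P1,P2=11]: 0000  = hex 0
Output column (row 0 .. row 15) = 1000100000000000
Output column grouped in 4s = 1000 1000 0000 0000 = 0x8800
Convert to decimal digit by digit (value = value*16 + digit):
  8 -> 8
  8*16 + 8 = 136
  136*16 + 0 = 2176
  2176*16 + 0 = 34816
Decimal = 34816

34816


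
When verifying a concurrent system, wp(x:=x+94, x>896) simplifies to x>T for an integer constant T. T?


Formula: wp(x:=E, P) = P[E/x] (substitute E for x in postcondition)
Step 1: Postcondition: x>896
Step 2: Substitute x+94 for x: x+94>896
Step 3: Solve for x: x > 896-94 = 802

802


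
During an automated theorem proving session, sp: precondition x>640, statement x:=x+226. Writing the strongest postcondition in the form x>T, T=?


Formula: sp(P, x:=E) = exists old_x. (x = E[old_x/x]) AND P[old_x/x] (old_x is the value of x before the assignment; eliminate old_x by solving x = E[old_x/x] for old_x)
Step 1: Precondition P: x>640, i.e. old_x > 640
Step 2: Assignment gives x = old_x + 226, so old_x = x - 226
Step 3: Substitute into P: x - 226 > 640
Step 4: Simplify: x > 640+226 = 866

866


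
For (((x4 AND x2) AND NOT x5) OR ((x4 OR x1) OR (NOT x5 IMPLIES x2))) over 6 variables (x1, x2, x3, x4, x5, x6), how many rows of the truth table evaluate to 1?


Formula: (((x4 AND x2) AND NOT x5) OR ((x4 OR x1) OR (NOT x5 IMPLIES x2))) over 6 vars (64 rows)
Evaluate each row (x1, x2, x3, x4, x5, x6 as bits, MSB first):
  row 0 [000000]: (((0 AND 0) AND NOT 0) OR ((0 OR 0) OR (NOT 0 IMPLIES 0))) -> 0
  row 1 [000001]: (((0 AND 0) AND NOT 0) OR ((0 OR 0) OR (NOT 0 IMPLIES 0))) -> 0
  row 2 [000010]: (((0 AND 0) AND NOT 1) OR ((0 OR 0) OR (NOT 1 IMPLIES 0))) -> 1
  row 3 [000011]: (((0 AND 0) AND NOT 1) OR ((0 OR 0) OR (NOT 1 IMPLIES 0))) -> 1
  row 4 [000100]: (((1 AND 0) AND NOT 0) OR ((1 OR 0) OR (NOT 0 IMPLIES 0))) -> 1
  (every remaining row is evaluated the same way; all 64 results are listed next)
Full result column, 8 rows per line (x1,x2,x3 fixed per line; x4,x5,x6 runs 000..111 left to right):
  rows 0-7 [x1,x2,x3=000]: 00111111  (ones: 6)
  rows 8-15 [x1,x2,x3=001]: 00111111  (ones: 6)
  rows 16-23 [x1,x2,x3=010]: 11111111  (ones: 8)
  rows 24-31 [x1,x2,x3=011]: 11111111  (ones: 8)
  rows 32-39 [x1,x2,x3=100]: 11111111  (ones: 8)
  rows 40-47 [x1,x2,x3=101]: 11111111  (ones: 8)
  rows 48-55 [x1,x2,x3=110]: 11111111  (ones: 8)
  rows 56-63 [x1,x2,x3=111]: 11111111  (ones: 8)
Count of 1-rows = 6+6+8+8+8+8+8+8 = 60

60


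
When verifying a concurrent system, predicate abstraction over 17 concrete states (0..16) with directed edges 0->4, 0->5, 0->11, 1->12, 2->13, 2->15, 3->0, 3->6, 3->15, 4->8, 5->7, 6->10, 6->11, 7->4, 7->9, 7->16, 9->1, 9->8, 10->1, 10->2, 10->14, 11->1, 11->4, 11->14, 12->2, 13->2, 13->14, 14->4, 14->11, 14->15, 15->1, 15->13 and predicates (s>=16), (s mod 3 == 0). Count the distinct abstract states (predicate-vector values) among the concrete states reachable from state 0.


BFS from 0:
Concrete reachable: {0, 1, 2, 4, 5, 7, 8, 9, 11, 12, 13, 14, 15, 16}
Abstract via predicates (s>=16), (s mod 3 == 0):
  (0,0) <- {1, 2, 4, 5, 7, 8, 11, 13, 14}
  (0,1) <- {0, 9, 12, 15}
  (1,0) <- {16}
Distinct abstract states = 3

3


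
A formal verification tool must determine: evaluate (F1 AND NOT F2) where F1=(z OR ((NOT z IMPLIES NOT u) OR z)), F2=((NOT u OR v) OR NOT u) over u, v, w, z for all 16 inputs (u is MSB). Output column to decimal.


F1 = (z OR ((NOT z IMPLIES NOT u) OR z))
F2 = ((NOT u OR v) OR NOT u)
Counterexample to F1=>F2 is where F1=1 and F2=0.
Evaluate each row (bits = u,v,w,z, MSB first):
  row 0 [0000]: F1=1 F2=1 -> F1&~F2 -> 0
  row 1 [0001]: F1=1 F2=1 -> F1&~F2 -> 0
  row 2 [0010]: F1=1 F2=1 -> F1&~F2 -> 0
  row 3 [0011]: F1=1 F2=1 -> F1&~F2 -> 0
  row 4 [0100]: F1=1 F2=1 -> F1&~F2 -> 0
  row 5 [0101]: F1=1 F2=1 -> F1&~F2 -> 0
  row 6 [0110]: F1=1 F2=1 -> F1&~F2 -> 0
  row 7 [0111]: F1=1 F2=1 -> F1&~F2 -> 0
  row 8 [1000]: F1=0 F2=0 -> F1&~F2 -> 0
  row 9 [1001]: F1=1 F2=0 -> F1&~F2 -> 1
  row 10 [1010]: F1=0 F2=0 -> F1&~F2 -> 0
  row 11 [1011]: F1=1 F2=0 -> F1&~F2 -> 1
  row 12 [1100]: F1=0 F2=1 -> F1&~F2 -> 0
  row 13 [1101]: F1=1 F2=1 -> F1&~F2 -> 0
  row 14 [1110]: F1=0 F2=1 -> F1&~F2 -> 0
  row 15 [1111]: F1=1 F2=1 -> F1&~F2 -> 0
Full result column, 4 rows per line (u,v fixed per line; w,z runs 00..11 left to right):
  rows 0-3 [u,v=00]: 0000  = hex 0
  rows 4-7 [u,v=01]: 0000  = hex 0
  rows 8-11 [u,v=10]: 0101  = hex 5
  rows 12-15 [u,v=11]: 0000  = hex 0
Counterexample vector (row 0 .. row 15) = 0000000001010000
Output column grouped in 4s = 0000 0000 0101 0000 = 0x0050
Convert to decimal digit by digit (value = value*16 + digit):
  0 -> 0
  0*16 + 0 = 0
  0*16 + 5 = 5
  5*16 + 0 = 80
Decimal = 80

80


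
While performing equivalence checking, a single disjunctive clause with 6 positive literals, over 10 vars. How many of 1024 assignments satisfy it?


Step 1: Total=2^10=1024
Step 2: Unsat when all 6 false: 2^4=16
Step 3: Sat=1024-16=1008

1008


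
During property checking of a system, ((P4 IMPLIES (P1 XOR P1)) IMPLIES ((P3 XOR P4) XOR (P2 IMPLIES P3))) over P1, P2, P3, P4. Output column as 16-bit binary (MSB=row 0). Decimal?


Formula: ((P4 IMPLIES (P1 XOR P1)) IMPLIES ((P3 XOR P4) XOR (P2 IMPLIES P3))) over P1, P2, P3, P4 (16 rows)
Evaluate each row (bits = P1,P2,P3,P4, MSB first):
  row 0 [0000]: ((0 IMPLIES (0 XOR 0)) IMPLIES ((0 XOR 0) XOR (0 IMPLIES 0))) -> 1
  row 1 [0001]: ((1 IMPLIES (0 XOR 0)) IMPLIES ((0 XOR 1) XOR (0 IMPLIES 0))) -> 1
  row 2 [0010]: ((0 IMPLIES (0 XOR 0)) IMPLIES ((1 XOR 0) XOR (0 IMPLIES 1))) -> 0
  row 3 [0011]: ((1 IMPLIES (0 XOR 0)) IMPLIES ((1 XOR 1) XOR (0 IMPLIES 1))) -> 1
  row 4 [0100]: ((0 IMPLIES (0 XOR 0)) IMPLIES ((0 XOR 0) XOR (1 IMPLIES 0))) -> 0
  row 5 [0101]: ((1 IMPLIES (0 XOR 0)) IMPLIES ((0 XOR 1) XOR (1 IMPLIES 0))) -> 1
  row 6 [0110]: ((0 IMPLIES (0 XOR 0)) IMPLIES ((1 XOR 0) XOR (1 IMPLIES 1))) -> 0
  row 7 [0111]: ((1 IMPLIES (0 XOR 0)) IMPLIES ((1 XOR 1) XOR (1 IMPLIES 1))) -> 1
  row 8 [1000]: ((0 IMPLIES (1 XOR 1)) IMPLIES ((0 XOR 0) XOR (0 IMPLIES 0))) -> 1
  row 9 [1001]: ((1 IMPLIES (1 XOR 1)) IMPLIES ((0 XOR 1) XOR (0 IMPLIES 0))) -> 1
  row 10 [1010]: ((0 IMPLIES (1 XOR 1)) IMPLIES ((1 XOR 0) XOR (0 IMPLIES 1))) -> 0
  row 11 [1011]: ((1 IMPLIES (1 XOR 1)) IMPLIES ((1 XOR 1) XOR (0 IMPLIES 1))) -> 1
  row 12 [1100]: ((0 IMPLIES (1 XOR 1)) IMPLIES ((0 XOR 0) XOR (1 IMPLIES 0))) -> 0
  row 13 [1101]: ((1 IMPLIES (1 XOR 1)) IMPLIES ((0 XOR 1) XOR (1 IMPLIES 0))) -> 1
  row 14 [1110]: ((0 IMPLIES (1 XOR 1)) IMPLIES ((1 XOR 0) XOR (1 IMPLIES 1))) -> 0
  row 15 [1111]: ((1 IMPLIES (1 XOR 1)) IMPLIES ((1 XOR 1) XOR (1 IMPLIES 1))) -> 1
Full result column, 4 rows per line (P1,P2 fixed per line; P3,P4 runs 00..11 left to right):
  rows 0-3 [P1,P2=00]: 1101  = hex D
  rows 4-7 [P1,P2=01]: 0101  = hex 5
  rows 8-11 [P1,P2=10]: 1101  = hex D
  rows 12-15 [P1,P2=11]: 0101  = hex 5
Output column (row 0 .. row 15) = 1101010111010101
Output column grouped in 4s = 1101 0101 1101 0101 = 0xD5D5
Convert to decimal digit by digit (value = value*16 + digit):
  D -> 13
  13*16 + 5 = 213
  213*16 + 13 (D) = 3421
  3421*16 + 5 = 54741
Decimal = 54741

54741


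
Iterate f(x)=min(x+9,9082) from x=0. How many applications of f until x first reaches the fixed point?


Step 1: x=0, cap=9082, increment=9
Step 2: x grows by 9 each step until capped at 9082; fixed point is x=9082
Step 3: iterations = ceil(9082/9) = 1010

1010


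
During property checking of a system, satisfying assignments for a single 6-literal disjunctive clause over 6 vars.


Step 1: Total=2^6=64
Step 2: Unsat when all 6 false: 2^0=1
Step 3: Sat=64-1=63

63


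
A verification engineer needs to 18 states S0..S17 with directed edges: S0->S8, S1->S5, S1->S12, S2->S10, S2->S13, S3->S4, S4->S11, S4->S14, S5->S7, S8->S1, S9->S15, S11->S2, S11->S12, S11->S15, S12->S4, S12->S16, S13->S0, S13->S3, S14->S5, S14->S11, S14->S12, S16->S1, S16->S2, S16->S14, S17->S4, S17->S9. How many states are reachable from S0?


BFS from S0:
  layer 0: {S0}
  layer 1: {S8}
  layer 2: {S1}
  layer 3: {S5, S12}
  layer 4: {S4, S7, S16}
  layer 5: {S2, S11, S14}
  layer 6: {S10, S13, S15}
  layer 7: {S3}
Reachable set: {S0, S1, S2, S3, S4, S5, S7, S8, S10, S11, S12, S13, S14, S15, S16}
Count = 15

15


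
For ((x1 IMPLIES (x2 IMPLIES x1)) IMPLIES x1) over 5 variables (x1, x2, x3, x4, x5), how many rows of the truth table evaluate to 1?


Formula: ((x1 IMPLIES (x2 IMPLIES x1)) IMPLIES x1) over 5 vars (32 rows)
Evaluate each row (x1, x2, x3, x4, x5 as bits, MSB first):
  row 0 [00000]: ((0 IMPLIES (0 IMPLIES 0)) IMPLIES 0) -> 0
  row 1 [00001]: ((0 IMPLIES (0 IMPLIES 0)) IMPLIES 0) -> 0
  row 2 [00010]: ((0 IMPLIES (0 IMPLIES 0)) IMPLIES 0) -> 0
  row 3 [00011]: ((0 IMPLIES (0 IMPLIES 0)) IMPLIES 0) -> 0
  row 4 [00100]: ((0 IMPLIES (0 IMPLIES 0)) IMPLIES 0) -> 0
  row 5 [00101]: ((0 IMPLIES (0 IMPLIES 0)) IMPLIES 0) -> 0
  row 6 [00110]: ((0 IMPLIES (0 IMPLIES 0)) IMPLIES 0) -> 0
  row 7 [00111]: ((0 IMPLIES (0 IMPLIES 0)) IMPLIES 0) -> 0
  row 8 [01000]: ((0 IMPLIES (1 IMPLIES 0)) IMPLIES 0) -> 0
  row 9 [01001]: ((0 IMPLIES (1 IMPLIES 0)) IMPLIES 0) -> 0
  row 10 [01010]: ((0 IMPLIES (1 IMPLIES 0)) IMPLIES 0) -> 0
  row 11 [01011]: ((0 IMPLIES (1 IMPLIES 0)) IMPLIES 0) -> 0
  row 12 [01100]: ((0 IMPLIES (1 IMPLIES 0)) IMPLIES 0) -> 0
  row 13 [01101]: ((0 IMPLIES (1 IMPLIES 0)) IMPLIES 0) -> 0
  row 14 [01110]: ((0 IMPLIES (1 IMPLIES 0)) IMPLIES 0) -> 0
  row 15 [01111]: ((0 IMPLIES (1 IMPLIES 0)) IMPLIES 0) -> 0
  row 16 [10000]: ((1 IMPLIES (0 IMPLIES 1)) IMPLIES 1) -> 1
  row 17 [10001]: ((1 IMPLIES (0 IMPLIES 1)) IMPLIES 1) -> 1
  row 18 [10010]: ((1 IMPLIES (0 IMPLIES 1)) IMPLIES 1) -> 1
  row 19 [10011]: ((1 IMPLIES (0 IMPLIES 1)) IMPLIES 1) -> 1
  row 20 [10100]: ((1 IMPLIES (0 IMPLIES 1)) IMPLIES 1) -> 1
  row 21 [10101]: ((1 IMPLIES (0 IMPLIES 1)) IMPLIES 1) -> 1
  row 22 [10110]: ((1 IMPLIES (0 IMPLIES 1)) IMPLIES 1) -> 1
  row 23 [10111]: ((1 IMPLIES (0 IMPLIES 1)) IMPLIES 1) -> 1
  row 24 [11000]: ((1 IMPLIES (1 IMPLIES 1)) IMPLIES 1) -> 1
  row 25 [11001]: ((1 IMPLIES (1 IMPLIES 1)) IMPLIES 1) -> 1
  row 26 [11010]: ((1 IMPLIES (1 IMPLIES 1)) IMPLIES 1) -> 1
  row 27 [11011]: ((1 IMPLIES (1 IMPLIES 1)) IMPLIES 1) -> 1
  row 28 [11100]: ((1 IMPLIES (1 IMPLIES 1)) IMPLIES 1) -> 1
  row 29 [11101]: ((1 IMPLIES (1 IMPLIES 1)) IMPLIES 1) -> 1
  row 30 [11110]: ((1 IMPLIES (1 IMPLIES 1)) IMPLIES 1) -> 1
  row 31 [11111]: ((1 IMPLIES (1 IMPLIES 1)) IMPLIES 1) -> 1
Full result column, 8 rows per line (x1,x2 fixed per line; x3,x4,x5 runs 000..111 left to right):
  rows 0-7 [x1,x2=00]: 00000000  (ones: 0)
  rows 8-15 [x1,x2=01]: 00000000  (ones: 0)
  rows 16-23 [x1,x2=10]: 11111111  (ones: 8)
  rows 24-31 [x1,x2=11]: 11111111  (ones: 8)
Count of 1-rows = 0+0+8+8 = 16

16


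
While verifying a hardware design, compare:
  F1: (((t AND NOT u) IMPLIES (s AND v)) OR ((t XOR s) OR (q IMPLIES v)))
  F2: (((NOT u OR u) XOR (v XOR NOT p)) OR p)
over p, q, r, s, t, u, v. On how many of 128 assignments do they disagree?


F1 = (((t AND NOT u) IMPLIES (s AND v)) OR ((t XOR s) OR (q IMPLIES v)))
F2 = (((NOT u OR u) XOR (v XOR NOT p)) OR p)
Evaluate both on each of 128 rows (bits = p,q,r,s,t,u,v):
  row 0 [0000000]: F1=1 F2=0 (differ) -> 1
  row 1 [0000001]: F1=1 F2=1 -> 0
  row 2 [0000010]: F1=1 F2=0 (differ) -> 1
  row 3 [0000011]: F1=1 F2=1 -> 0
  row 4 [0000100]: F1=1 F2=0 (differ) -> 1
  (every remaining row is evaluated the same way; all 128 results are listed next)
Full result column, 8 rows per line (p,q,r,s fixed per line; t,u,v runs 000..111 left to right):
  rows 0-7 [p,q,r,s=0000]: 10101010  (ones: 4)
  rows 8-15 [p,q,r,s=0001]: 10101010  (ones: 4)
  rows 16-23 [p,q,r,s=0010]: 10101010  (ones: 4)
  rows 24-31 [p,q,r,s=0011]: 10101010  (ones: 4)
  rows 32-39 [p,q,r,s=0100]: 10101010  (ones: 4)
  rows 40-47 [p,q,r,s=0101]: 10100010  (ones: 3)
  rows 48-55 [p,q,r,s=0110]: 10101010  (ones: 4)
  rows 56-63 [p,q,r,s=0111]: 10100010  (ones: 3)
  rows 64-71 [p,q,r,s=1000]: 00000000  (ones: 0)
  rows 72-79 [p,q,r,s=1001]: 00000000  (ones: 0)
  rows 80-87 [p,q,r,s=1010]: 00000000  (ones: 0)
  rows 88-95 [p,q,r,s=1011]: 00000000  (ones: 0)
  rows 96-103 [p,q,r,s=1100]: 00000000  (ones: 0)
  rows 104-111 [p,q,r,s=1101]: 00001000  (ones: 1)
  rows 112-119 [p,q,r,s=1110]: 00000000  (ones: 0)
  rows 120-127 [p,q,r,s=1111]: 00001000  (ones: 1)
Disagreements = 4+4+4+4+4+3+4+3+0+0+0+0+0+1+0+1 = 32

32


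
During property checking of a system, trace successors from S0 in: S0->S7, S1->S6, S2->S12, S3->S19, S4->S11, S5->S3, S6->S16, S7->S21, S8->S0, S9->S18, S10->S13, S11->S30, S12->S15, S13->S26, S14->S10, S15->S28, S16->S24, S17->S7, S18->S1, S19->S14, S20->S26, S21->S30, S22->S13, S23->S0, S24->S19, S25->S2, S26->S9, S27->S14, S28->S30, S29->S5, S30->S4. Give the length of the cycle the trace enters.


Trace from S0 until a state repeats:
  S0 -> S7 -> S21 -> S30 -> S4 -> S11 -> S30
S30 first seen at step 3, revisited at step 6.
Cycle length = 6 - 3 = 3

3


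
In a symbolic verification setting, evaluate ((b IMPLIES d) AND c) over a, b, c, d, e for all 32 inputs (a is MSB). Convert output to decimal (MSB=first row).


Formula: ((b IMPLIES d) AND c) over a, b, c, d, e (32 rows)
Evaluate each row (bits = a,b,c,d,e, MSB first):
  row 0 [00000]: ((0 IMPLIES 0) AND 0) -> 0
  row 1 [00001]: ((0 IMPLIES 0) AND 0) -> 0
  row 2 [00010]: ((0 IMPLIES 1) AND 0) -> 0
  row 3 [00011]: ((0 IMPLIES 1) AND 0) -> 0
  row 4 [00100]: ((0 IMPLIES 0) AND 1) -> 1
  row 5 [00101]: ((0 IMPLIES 0) AND 1) -> 1
  row 6 [00110]: ((0 IMPLIES 1) AND 1) -> 1
  row 7 [00111]: ((0 IMPLIES 1) AND 1) -> 1
  row 8 [01000]: ((1 IMPLIES 0) AND 0) -> 0
  row 9 [01001]: ((1 IMPLIES 0) AND 0) -> 0
  row 10 [01010]: ((1 IMPLIES 1) AND 0) -> 0
  row 11 [01011]: ((1 IMPLIES 1) AND 0) -> 0
  row 12 [01100]: ((1 IMPLIES 0) AND 1) -> 0
  row 13 [01101]: ((1 IMPLIES 0) AND 1) -> 0
  row 14 [01110]: ((1 IMPLIES 1) AND 1) -> 1
  row 15 [01111]: ((1 IMPLIES 1) AND 1) -> 1
  row 16 [10000]: ((0 IMPLIES 0) AND 0) -> 0
  row 17 [10001]: ((0 IMPLIES 0) AND 0) -> 0
  row 18 [10010]: ((0 IMPLIES 1) AND 0) -> 0
  row 19 [10011]: ((0 IMPLIES 1) AND 0) -> 0
  row 20 [10100]: ((0 IMPLIES 0) AND 1) -> 1
  row 21 [10101]: ((0 IMPLIES 0) AND 1) -> 1
  row 22 [10110]: ((0 IMPLIES 1) AND 1) -> 1
  row 23 [10111]: ((0 IMPLIES 1) AND 1) -> 1
  row 24 [11000]: ((1 IMPLIES 0) AND 0) -> 0
  row 25 [11001]: ((1 IMPLIES 0) AND 0) -> 0
  row 26 [11010]: ((1 IMPLIES 1) AND 0) -> 0
  row 27 [11011]: ((1 IMPLIES 1) AND 0) -> 0
  row 28 [11100]: ((1 IMPLIES 0) AND 1) -> 0
  row 29 [11101]: ((1 IMPLIES 0) AND 1) -> 0
  row 30 [11110]: ((1 IMPLIES 1) AND 1) -> 1
  row 31 [11111]: ((1 IMPLIES 1) AND 1) -> 1
Full result column, 4 rows per line (a,b,c fixed per line; d,e runs 00..11 left to right):
  rows 0-3 [a,b,c=000]: 0000  = hex 0
  rows 4-7 [a,b,c=001]: 1111  = hex F
  rows 8-11 [a,b,c=010]: 0000  = hex 0
  rows 12-15 [a,b,c=011]: 0011  = hex 3
  rows 16-19 [a,b,c=100]: 0000  = hex 0
  rows 20-23 [a,b,c=101]: 1111  = hex F
  rows 24-27 [a,b,c=110]: 0000  = hex 0
  rows 28-31 [a,b,c=111]: 0011  = hex 3
Output column (row 0 .. row 31) = 00001111000000110000111100000011
Output column grouped in 4s = 0000 1111 0000 0011 0000 1111 0000 0011 = 0x0F030F03
Convert to decimal digit by digit (value = value*16 + digit):
  0 -> 0
  0*16 + 15 (F) = 15
  15*16 + 0 = 240
  240*16 + 3 = 3843
  3843*16 + 0 = 61488
  61488*16 + 15 (F) = 983823
  983823*16 + 0 = 15741168
  15741168*16 + 3 = 251858691
Decimal = 251858691

251858691


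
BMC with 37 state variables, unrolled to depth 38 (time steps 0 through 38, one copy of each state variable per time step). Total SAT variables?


BMC unrolls to depth k, creating one copy of each state var for steps 0..k.
Step count = 38 + 1 = 39 (steps 0 through 38)
Vars per step = 37
Total = 37 * 39 = 1443

1443


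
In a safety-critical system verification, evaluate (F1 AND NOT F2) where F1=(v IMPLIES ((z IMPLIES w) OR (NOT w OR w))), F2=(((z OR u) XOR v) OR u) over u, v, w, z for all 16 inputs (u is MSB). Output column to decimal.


F1 = (v IMPLIES ((z IMPLIES w) OR (NOT w OR w)))
F2 = (((z OR u) XOR v) OR u)
Counterexample to F1=>F2 is where F1=1 and F2=0.
Evaluate each row (bits = u,v,w,z, MSB first):
  row 0 [0000]: F1=1 F2=0 -> F1&~F2 -> 1
  row 1 [0001]: F1=1 F2=1 -> F1&~F2 -> 0
  row 2 [0010]: F1=1 F2=0 -> F1&~F2 -> 1
  row 3 [0011]: F1=1 F2=1 -> F1&~F2 -> 0
  row 4 [0100]: F1=1 F2=1 -> F1&~F2 -> 0
  row 5 [0101]: F1=1 F2=0 -> F1&~F2 -> 1
  row 6 [0110]: F1=1 F2=1 -> F1&~F2 -> 0
  row 7 [0111]: F1=1 F2=0 -> F1&~F2 -> 1
  row 8 [1000]: F1=1 F2=1 -> F1&~F2 -> 0
  row 9 [1001]: F1=1 F2=1 -> F1&~F2 -> 0
  row 10 [1010]: F1=1 F2=1 -> F1&~F2 -> 0
  row 11 [1011]: F1=1 F2=1 -> F1&~F2 -> 0
  row 12 [1100]: F1=1 F2=1 -> F1&~F2 -> 0
  row 13 [1101]: F1=1 F2=1 -> F1&~F2 -> 0
  row 14 [1110]: F1=1 F2=1 -> F1&~F2 -> 0
  row 15 [1111]: F1=1 F2=1 -> F1&~F2 -> 0
Full result column, 4 rows per line (u,v fixed per line; w,z runs 00..11 left to right):
  rows 0-3 [u,v=00]: 1010  = hex A
  rows 4-7 [u,v=01]: 0101  = hex 5
  rows 8-11 [u,v=10]: 0000  = hex 0
  rows 12-15 [u,v=11]: 0000  = hex 0
Counterexample vector (row 0 .. row 15) = 1010010100000000
Output column grouped in 4s = 1010 0101 0000 0000 = 0xA500
Convert to decimal digit by digit (value = value*16 + digit):
  A -> 10
  10*16 + 5 = 165
  165*16 + 0 = 2640
  2640*16 + 0 = 42240
Decimal = 42240

42240


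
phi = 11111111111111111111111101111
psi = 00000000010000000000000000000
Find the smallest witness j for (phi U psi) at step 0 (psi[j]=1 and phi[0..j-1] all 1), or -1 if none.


(phi U psi) at 0: need smallest j with psi[j]=1 and phi[i]=1 for all i in [0,j).
Scan from step 0:
  step 0: phi=1, psi=0 -> continue
  step 1: phi=1, psi=0 -> continue
  step 2: phi=1, psi=0 -> continue
  step 3: phi=1, psi=0 -> continue
  step 9: psi=1 and phi held for [0,9) -> witness found
Witness step = 9

9


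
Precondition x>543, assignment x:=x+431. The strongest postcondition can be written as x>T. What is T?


Formula: sp(P, x:=E) = exists old_x. (x = E[old_x/x]) AND P[old_x/x] (old_x is the value of x before the assignment; eliminate old_x by solving x = E[old_x/x] for old_x)
Step 1: Precondition P: x>543, i.e. old_x > 543
Step 2: Assignment gives x = old_x + 431, so old_x = x - 431
Step 3: Substitute into P: x - 431 > 543
Step 4: Simplify: x > 543+431 = 974

974


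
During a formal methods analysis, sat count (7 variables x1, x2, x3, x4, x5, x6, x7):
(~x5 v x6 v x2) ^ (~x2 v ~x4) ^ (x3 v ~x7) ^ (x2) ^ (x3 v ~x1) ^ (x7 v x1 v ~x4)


CNF with 6 clauses over 7 vars (128 assignments).
An assignment satisfies CNF iff every clause has >=1 true literal.
Check each row (bits = x1,x2,x3,x4,x5,x6,x7; clause T/F shown):
  row 0 [0000000]: clauses=TTTFTT -> 0
  row 1 [0000001]: clauses=TTFFTT -> 0
  row 2 [0000010]: clauses=TTTFTT -> 0
  row 3 [0000011]: clauses=TTFFTT -> 0
  row 4 [0000100]: clauses=FTTFTT -> 0
  (every remaining row is evaluated the same way; all 128 results are listed next)
Full result column, 8 rows per line (x1,x2,x3,x4 fixed per line; x5,x6,x7 runs 000..111 left to right):
  rows 0-7 [x1,x2,x3,x4=0000]: 00000000  (ones: 0)
  rows 8-15 [x1,x2,x3,x4=0001]: 00000000  (ones: 0)
  rows 16-23 [x1,x2,x3,x4=0010]: 00000000  (ones: 0)
  rows 24-31 [x1,x2,x3,x4=0011]: 00000000  (ones: 0)
  rows 32-39 [x1,x2,x3,x4=0100]: 10101010  (ones: 4)
  rows 40-47 [x1,x2,x3,x4=0101]: 00000000  (ones: 0)
  rows 48-55 [x1,x2,x3,x4=0110]: 11111111  (ones: 8)
  rows 56-63 [x1,x2,x3,x4=0111]: 00000000  (ones: 0)
  rows 64-71 [x1,x2,x3,x4=1000]: 00000000  (ones: 0)
  rows 72-79 [x1,x2,x3,x4=1001]: 00000000  (ones: 0)
  rows 80-87 [x1,x2,x3,x4=1010]: 00000000  (ones: 0)
  rows 88-95 [x1,x2,x3,x4=1011]: 00000000  (ones: 0)
  rows 96-103 [x1,x2,x3,x4=1100]: 00000000  (ones: 0)
  rows 104-111 [x1,x2,x3,x4=1101]: 00000000  (ones: 0)
  rows 112-119 [x1,x2,x3,x4=1110]: 11111111  (ones: 8)
  rows 120-127 [x1,x2,x3,x4=1111]: 00000000  (ones: 0)
Satisfying assignments = 0+0+0+0+4+0+8+0+0+0+0+0+0+0+8+0 = 20

20


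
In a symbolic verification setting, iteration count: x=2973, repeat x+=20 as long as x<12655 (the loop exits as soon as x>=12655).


Step 1: x goes from 2973 toward 12655 by 20; the body runs while x<12655, so iterations = ceil((bound-start)/step)
Step 2: Distance=9682
Step 3: ceil(9682/20)=485

485


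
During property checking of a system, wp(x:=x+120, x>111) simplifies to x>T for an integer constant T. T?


Formula: wp(x:=E, P) = P[E/x] (substitute E for x in postcondition)
Step 1: Postcondition: x>111
Step 2: Substitute x+120 for x: x+120>111
Step 3: Solve for x: x > 111-120 = -9

-9


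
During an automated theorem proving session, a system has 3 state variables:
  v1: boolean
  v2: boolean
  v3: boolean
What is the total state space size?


State space = product of domain sizes of all variables.
Domain sizes:
  v1 (boolean): 2
  v2 (boolean): 2
  v3 (boolean): 2
Product = 2 * 2 * 2 = 8

8


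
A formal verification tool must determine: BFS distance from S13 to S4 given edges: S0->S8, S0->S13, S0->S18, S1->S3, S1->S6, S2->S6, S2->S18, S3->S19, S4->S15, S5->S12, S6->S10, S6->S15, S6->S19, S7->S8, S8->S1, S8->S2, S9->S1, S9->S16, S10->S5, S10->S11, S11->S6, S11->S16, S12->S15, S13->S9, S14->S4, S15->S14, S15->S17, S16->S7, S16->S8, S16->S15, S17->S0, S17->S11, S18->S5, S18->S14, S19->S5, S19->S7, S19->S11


BFS layer-by-layer from S13:
  dist 0: {S13}
  dist 1: {S9}
  dist 2: {S1, S16}
  dist 3: {S3, S6, S7, S8, S15}
  dist 4: {S2, S10, S14, S17, S19}
  dist 5: {S0, S4, S5, S11, S18}
  -> S4 reached at distance 5
Shortest path length = 5

5


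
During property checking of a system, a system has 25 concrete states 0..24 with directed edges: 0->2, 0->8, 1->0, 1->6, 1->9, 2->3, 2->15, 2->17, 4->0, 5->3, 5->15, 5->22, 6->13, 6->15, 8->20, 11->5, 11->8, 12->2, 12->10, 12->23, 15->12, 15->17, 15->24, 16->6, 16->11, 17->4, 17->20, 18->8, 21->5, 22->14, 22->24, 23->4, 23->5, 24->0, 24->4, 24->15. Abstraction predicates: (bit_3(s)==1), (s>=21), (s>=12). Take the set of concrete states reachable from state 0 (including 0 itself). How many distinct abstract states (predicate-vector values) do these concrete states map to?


BFS from 0:
Concrete reachable: {0, 2, 3, 4, 5, 8, 10, 12, 14, 15, 17, 20, 22, 23, 24}
Abstract via predicates (bit_3(s)==1), (s>=21), (s>=12):
  (0,0,0) <- {0, 2, 3, 4, 5}
  (0,0,1) <- {17, 20}
  (0,1,1) <- {22, 23}
  (1,0,0) <- {8, 10}
  (1,0,1) <- {12, 14, 15}
  (1,1,1) <- {24}
Distinct abstract states = 6

6
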